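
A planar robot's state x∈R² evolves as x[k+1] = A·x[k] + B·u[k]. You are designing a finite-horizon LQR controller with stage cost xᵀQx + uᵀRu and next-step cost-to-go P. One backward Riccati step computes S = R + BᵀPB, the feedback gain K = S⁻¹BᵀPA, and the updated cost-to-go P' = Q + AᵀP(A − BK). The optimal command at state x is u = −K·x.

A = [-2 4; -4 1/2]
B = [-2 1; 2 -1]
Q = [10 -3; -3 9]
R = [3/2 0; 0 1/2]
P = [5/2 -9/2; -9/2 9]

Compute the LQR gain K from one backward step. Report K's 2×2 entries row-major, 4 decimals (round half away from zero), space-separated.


-0.5517 -0.2931 0.8276 0.4397

BᵀP = [-14.0000 27.0000; 7.0000 -13.5000]
S = R + BᵀPB = [3/2 0; 0 1/2] + [82.0000 -41.0000; -41.0000 20.5000] = [83.5000 -41.0000; -41.0000 21.0000]
BᵀPA = [-80.0000 -42.5000; 40.0000 21.2500]
K = S⁻¹·BᵀPA = [-0.5517 -0.2931; 0.8276 0.4397]
A−BK = [-3.9310 2.9741; -2.0690 1.5259]
AᵀP(A−BK) = [4.7586 -2.5345; -2.5345 2.4504]
P' = Q + AᵀP(A−BK) = [14.7586 -5.5345; -5.5345 11.4504]
tr(P') = 26.2091


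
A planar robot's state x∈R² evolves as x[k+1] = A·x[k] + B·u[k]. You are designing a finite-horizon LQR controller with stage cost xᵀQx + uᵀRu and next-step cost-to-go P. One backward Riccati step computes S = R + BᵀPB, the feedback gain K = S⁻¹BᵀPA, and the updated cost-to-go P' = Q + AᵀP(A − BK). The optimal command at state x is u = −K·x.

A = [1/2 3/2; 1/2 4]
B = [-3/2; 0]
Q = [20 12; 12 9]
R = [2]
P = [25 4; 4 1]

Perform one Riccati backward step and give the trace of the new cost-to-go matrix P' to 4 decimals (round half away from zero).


BᵀP = [-37.5000 -6.0000]
S = R + BᵀPB = [2] + [56.2500] = [58.2500]
BᵀPA = [-21.7500 -80.2500]
K = S⁻¹·BᵀPA = [-0.3734 -1.3777]
A−BK = [-0.0601 -0.5665; 0.5000 4.0000]
AᵀP(A−BK) = [0.3788 1.7854; 1.7854 9.6910]
P' = Q + AᵀP(A−BK) = [20.3788 13.7854; 13.7854 18.6910]
tr(P') = 39.0697

39.0697


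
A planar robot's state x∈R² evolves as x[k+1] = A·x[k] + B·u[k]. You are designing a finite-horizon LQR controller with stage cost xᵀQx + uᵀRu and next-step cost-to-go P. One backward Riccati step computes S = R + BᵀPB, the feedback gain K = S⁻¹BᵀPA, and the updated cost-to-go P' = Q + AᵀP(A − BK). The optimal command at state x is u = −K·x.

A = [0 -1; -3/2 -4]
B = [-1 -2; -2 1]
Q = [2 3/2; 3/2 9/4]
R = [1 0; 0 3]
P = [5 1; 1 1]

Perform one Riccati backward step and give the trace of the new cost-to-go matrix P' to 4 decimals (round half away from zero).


7.5755

BᵀP = [-7.0000 -3.0000; -9.0000 -1.0000]
S = R + BᵀPB = [1 0; 0 3] + [13.0000 11.0000; 11.0000 17.0000] = [14.0000 11.0000; 11.0000 20.0000]
BᵀPA = [4.5000 19.0000; 1.5000 13.0000]
K = S⁻¹·BᵀPA = [0.4623 1.4906; -0.1792 -0.1698]
A−BK = [0.1038 0.1509; -0.3962 -0.8491]
AᵀP(A−BK) = [0.4387 1.0472; 1.0472 2.8868]
P' = Q + AᵀP(A−BK) = [2.4387 2.5472; 2.5472 5.1368]
tr(P') = 7.5755


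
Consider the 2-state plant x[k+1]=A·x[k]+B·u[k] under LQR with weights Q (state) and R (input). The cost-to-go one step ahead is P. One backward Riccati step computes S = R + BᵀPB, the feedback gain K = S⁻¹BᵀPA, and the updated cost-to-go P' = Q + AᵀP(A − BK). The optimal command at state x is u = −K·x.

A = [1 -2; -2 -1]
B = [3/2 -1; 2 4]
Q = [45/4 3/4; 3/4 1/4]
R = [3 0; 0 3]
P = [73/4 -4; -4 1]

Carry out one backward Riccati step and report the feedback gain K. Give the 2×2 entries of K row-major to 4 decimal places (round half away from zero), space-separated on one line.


0.2847 -0.6417 -0.5802 0.5459

BᵀP = [19.3750 -4.0000; -34.2500 8.0000]
S = R + BᵀPB = [3 0; 0 3] + [21.0625 -35.3750; -35.3750 66.2500] = [24.0625 -35.3750; -35.3750 69.2500]
BᵀPA = [27.3750 -34.7500; -50.2500 60.5000]
K = S⁻¹·BᵀPA = [0.2847 -0.6417; -0.5802 0.5459]
A−BK = [-0.0072 -0.4916; -0.2485 -1.9001]
AᵀP(A−BK) = [1.3014 -1.5047; -1.5047 2.6774]
P' = Q + AᵀP(A−BK) = [12.5514 -0.7547; -0.7547 2.9274]
tr(P') = 15.4788


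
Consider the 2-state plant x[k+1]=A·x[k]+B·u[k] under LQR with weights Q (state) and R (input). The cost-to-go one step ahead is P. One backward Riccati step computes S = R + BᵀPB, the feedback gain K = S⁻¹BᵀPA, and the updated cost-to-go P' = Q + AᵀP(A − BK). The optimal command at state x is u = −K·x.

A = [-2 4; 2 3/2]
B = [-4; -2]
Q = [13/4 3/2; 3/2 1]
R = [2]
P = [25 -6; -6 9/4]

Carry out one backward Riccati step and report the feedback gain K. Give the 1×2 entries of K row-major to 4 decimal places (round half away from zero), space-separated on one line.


0.6825 -1.0246

BᵀP = [-88.0000 19.5000]
S = R + BᵀPB = [2] + [313.0000] = [315.0000]
BᵀPA = [215.0000 -322.7500]
K = S⁻¹·BᵀPA = [0.6825 -1.0246]
A−BK = [0.7302 -0.0984; 3.3651 -0.5492]
AᵀP(A−BK) = [10.2540 -2.9603; -2.9603 2.3718]
P' = Q + AᵀP(A−BK) = [13.5040 -1.4603; -1.4603 3.3718]
tr(P') = 16.8758


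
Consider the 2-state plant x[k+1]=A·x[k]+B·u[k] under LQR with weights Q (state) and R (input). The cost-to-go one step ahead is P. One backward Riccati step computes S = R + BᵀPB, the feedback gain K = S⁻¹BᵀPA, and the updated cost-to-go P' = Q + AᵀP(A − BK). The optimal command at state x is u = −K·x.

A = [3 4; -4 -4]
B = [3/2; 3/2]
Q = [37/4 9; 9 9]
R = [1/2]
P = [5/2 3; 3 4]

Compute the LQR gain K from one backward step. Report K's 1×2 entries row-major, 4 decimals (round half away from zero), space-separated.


BᵀP = [8.2500 10.5000]
S = R + BᵀPB = [1/2] + [28.1250] = [28.6250]
BᵀPA = [-17.2500 -9.0000]
K = S⁻¹·BᵀPA = [-0.6026 -0.3144]
A−BK = [3.9039 4.4716; -3.0961 -3.5284]
AᵀP(A−BK) = [4.1048 4.5764; 4.5764 5.1703]
P' = Q + AᵀP(A−BK) = [13.3548 13.5764; 13.5764 14.1703]
tr(P') = 27.5251

-0.6026 -0.3144


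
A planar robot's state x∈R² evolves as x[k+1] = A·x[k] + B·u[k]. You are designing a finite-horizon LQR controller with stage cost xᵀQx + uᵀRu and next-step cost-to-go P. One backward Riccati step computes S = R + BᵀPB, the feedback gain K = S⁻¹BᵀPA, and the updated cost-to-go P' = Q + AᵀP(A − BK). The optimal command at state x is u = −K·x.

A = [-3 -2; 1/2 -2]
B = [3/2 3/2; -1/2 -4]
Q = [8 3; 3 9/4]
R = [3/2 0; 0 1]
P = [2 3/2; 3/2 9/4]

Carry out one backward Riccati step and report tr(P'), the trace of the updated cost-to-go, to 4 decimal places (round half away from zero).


BᵀP = [2.2500 1.1250; -3.0000 -6.7500]
S = R + BᵀPB = [3/2 0; 0 1] + [2.8125 -1.1250; -1.1250 22.5000] = [4.3125 -1.1250; -1.1250 23.5000]
BᵀPA = [-6.1875 -6.7500; 5.6250 19.5000]
K = S⁻¹·BᵀPA = [-1.3897 -1.3658; 0.1728 0.7644]
A−BK = [-1.1747 -1.0979; 0.4965 0.3747]
AᵀP(A−BK) = [4.4916 4.4993; 4.4993 4.8749]
P' = Q + AᵀP(A−BK) = [12.4916 7.4993; 7.4993 7.1249]
tr(P') = 19.6165

19.6165


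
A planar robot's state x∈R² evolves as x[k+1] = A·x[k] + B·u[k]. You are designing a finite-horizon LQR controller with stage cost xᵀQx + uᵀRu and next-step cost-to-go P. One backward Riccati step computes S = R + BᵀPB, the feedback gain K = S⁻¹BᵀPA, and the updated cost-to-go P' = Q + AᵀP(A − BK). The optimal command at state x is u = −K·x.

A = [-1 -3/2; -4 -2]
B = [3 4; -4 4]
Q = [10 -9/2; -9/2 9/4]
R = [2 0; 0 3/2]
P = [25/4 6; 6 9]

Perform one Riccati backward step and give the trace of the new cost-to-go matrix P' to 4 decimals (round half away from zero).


13.3784

BᵀP = [-5.2500 -18.0000; 49.0000 60.0000]
S = R + BᵀPB = [2 0; 0 3/2] + [56.2500 -93.0000; -93.0000 436.0000] = [58.2500 -93.0000; -93.0000 437.5000]
BᵀPA = [77.2500 43.8750; -289.0000 -193.5000]
K = S⁻¹·BᵀPA = [0.4110 0.0713; -0.5732 -0.4271]
A−BK = [0.0597 -0.0053; -0.0631 -0.0064]
AᵀP(A−BK) = [0.8436 0.4272; 0.4272 0.2848]
P' = Q + AᵀP(A−BK) = [10.8436 -4.0728; -4.0728 2.5348]
tr(P') = 13.3784


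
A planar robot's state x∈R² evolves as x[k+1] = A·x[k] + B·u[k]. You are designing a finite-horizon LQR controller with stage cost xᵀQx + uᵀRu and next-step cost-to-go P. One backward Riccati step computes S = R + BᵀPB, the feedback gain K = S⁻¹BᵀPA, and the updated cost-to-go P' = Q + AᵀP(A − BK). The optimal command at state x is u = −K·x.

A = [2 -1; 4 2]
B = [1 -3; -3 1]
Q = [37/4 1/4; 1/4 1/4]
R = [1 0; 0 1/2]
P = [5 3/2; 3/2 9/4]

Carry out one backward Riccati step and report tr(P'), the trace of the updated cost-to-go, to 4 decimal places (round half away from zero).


BᵀP = [0.5000 -5.2500; -13.5000 -2.2500]
S = R + BᵀPB = [1 0; 0 1/2] + [16.2500 -6.7500; -6.7500 38.2500] = [17.2500 -6.7500; -6.7500 38.7500]
BᵀPA = [-20.0000 -11.0000; -36.0000 9.0000]
K = S⁻¹·BᵀPA = [-1.6344 -0.5868; -1.2137 0.1300]
A−BK = [-0.0068 -0.0231; 0.3107 0.1096]
AᵀP(A−BK) = [3.6187 0.9456; 0.9456 0.3749]
P' = Q + AᵀP(A−BK) = [12.8687 1.1956; 1.1956 0.6249]
tr(P') = 13.4936

13.4936


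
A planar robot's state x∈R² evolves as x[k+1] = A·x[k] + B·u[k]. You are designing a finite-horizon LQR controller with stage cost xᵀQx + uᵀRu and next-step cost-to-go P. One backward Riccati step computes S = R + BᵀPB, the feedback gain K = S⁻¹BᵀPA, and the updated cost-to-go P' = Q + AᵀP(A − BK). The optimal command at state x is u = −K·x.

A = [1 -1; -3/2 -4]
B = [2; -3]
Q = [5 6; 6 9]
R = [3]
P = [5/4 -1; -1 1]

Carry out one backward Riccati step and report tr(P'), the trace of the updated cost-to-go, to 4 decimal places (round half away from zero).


16.6724

BᵀP = [5.5000 -5.0000]
S = R + BᵀPB = [3] + [26.0000] = [29.0000]
BᵀPA = [13.0000 14.5000]
K = S⁻¹·BᵀPA = [0.4483 0.5000]
A−BK = [0.1034 -2.0000; -0.1552 -2.5000]
AᵀP(A−BK) = [0.6724 0.7500; 0.7500 2.0000]
P' = Q + AᵀP(A−BK) = [5.6724 6.7500; 6.7500 11.0000]
tr(P') = 16.6724


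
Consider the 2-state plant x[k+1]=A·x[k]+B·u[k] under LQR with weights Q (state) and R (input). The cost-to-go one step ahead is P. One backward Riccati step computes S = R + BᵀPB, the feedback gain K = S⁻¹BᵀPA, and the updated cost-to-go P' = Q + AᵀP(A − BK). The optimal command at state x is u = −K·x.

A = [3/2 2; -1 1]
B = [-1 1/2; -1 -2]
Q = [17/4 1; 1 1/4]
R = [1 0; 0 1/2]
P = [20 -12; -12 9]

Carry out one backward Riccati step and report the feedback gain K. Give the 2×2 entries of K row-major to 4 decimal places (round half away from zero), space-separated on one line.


-0.7935 -1.4044 1.0239 0.4573

BᵀP = [-8.0000 3.0000; 34.0000 -24.0000]
S = R + BᵀPB = [1 0; 0 1/2] + [5.0000 -10.0000; -10.0000 65.0000] = [6.0000 -10.0000; -10.0000 65.5000]
BᵀPA = [-15.0000 -13.0000; 75.0000 44.0000]
K = S⁻¹·BᵀPA = [-0.7935 -1.4044; 1.0239 0.4573]
A−BK = [0.1945 0.3669; 0.2543 0.5102]
AᵀP(A−BK) = [1.3055 1.6331; 1.6331 2.6195]
P' = Q + AᵀP(A−BK) = [5.5555 2.6331; 2.6331 2.8695]
tr(P') = 8.4249


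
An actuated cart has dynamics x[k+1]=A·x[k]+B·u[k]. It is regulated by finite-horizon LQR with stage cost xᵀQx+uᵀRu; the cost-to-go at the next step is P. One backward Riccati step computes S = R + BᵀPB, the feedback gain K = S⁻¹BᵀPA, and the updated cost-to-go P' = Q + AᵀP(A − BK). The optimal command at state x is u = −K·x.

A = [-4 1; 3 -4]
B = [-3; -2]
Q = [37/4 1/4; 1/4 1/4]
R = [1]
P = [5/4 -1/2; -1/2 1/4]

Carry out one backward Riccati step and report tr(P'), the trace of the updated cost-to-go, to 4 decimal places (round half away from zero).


BᵀP = [-2.7500 1.0000]
S = R + BᵀPB = [1] + [6.2500] = [7.2500]
BᵀPA = [14.0000 -6.7500]
K = S⁻¹·BᵀPA = [1.9310 -0.9310]
A−BK = [1.7931 -1.7931; 6.8621 -5.8621]
AᵀP(A−BK) = [7.2155 -4.4655; -4.4655 2.9655]
P' = Q + AᵀP(A−BK) = [16.4655 -4.2155; -4.2155 3.2155]
tr(P') = 19.6810

19.6810


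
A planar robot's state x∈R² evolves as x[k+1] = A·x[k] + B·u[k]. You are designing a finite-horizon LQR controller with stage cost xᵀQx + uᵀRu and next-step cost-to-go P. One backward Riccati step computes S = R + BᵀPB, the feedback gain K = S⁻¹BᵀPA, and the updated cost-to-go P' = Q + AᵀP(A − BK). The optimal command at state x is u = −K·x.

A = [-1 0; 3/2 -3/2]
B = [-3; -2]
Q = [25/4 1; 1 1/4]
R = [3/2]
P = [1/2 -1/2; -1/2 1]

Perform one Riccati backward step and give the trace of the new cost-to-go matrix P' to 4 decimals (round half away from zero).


12.8438

BᵀP = [-0.5000 -0.5000]
S = R + BᵀPB = [3/2] + [2.5000] = [4.0000]
BᵀPA = [-0.2500 0.7500]
K = S⁻¹·BᵀPA = [-0.0625 0.1875]
A−BK = [-1.1875 0.5625; 1.3750 -1.1250]
AᵀP(A−BK) = [4.2344 -2.9531; -2.9531 2.1094]
P' = Q + AᵀP(A−BK) = [10.4844 -1.9531; -1.9531 2.3594]
tr(P') = 12.8438


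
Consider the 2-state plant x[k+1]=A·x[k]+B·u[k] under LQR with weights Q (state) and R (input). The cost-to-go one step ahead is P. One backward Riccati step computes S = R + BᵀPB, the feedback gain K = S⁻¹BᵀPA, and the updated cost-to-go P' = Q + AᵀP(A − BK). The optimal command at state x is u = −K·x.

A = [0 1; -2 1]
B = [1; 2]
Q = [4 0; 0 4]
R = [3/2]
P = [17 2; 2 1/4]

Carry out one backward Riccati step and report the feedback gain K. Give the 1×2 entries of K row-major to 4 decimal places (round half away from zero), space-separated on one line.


BᵀP = [21.0000 2.5000]
S = R + BᵀPB = [3/2] + [26.0000] = [27.5000]
BᵀPA = [-5.0000 23.5000]
K = S⁻¹·BᵀPA = [-0.1818 0.8545]
A−BK = [0.1818 0.1455; -1.6364 -0.7091]
AᵀP(A−BK) = [0.0909 -0.2273; -0.2273 1.1682]
P' = Q + AᵀP(A−BK) = [4.0909 -0.2273; -0.2273 5.1682]
tr(P') = 9.2591

-0.1818 0.8545


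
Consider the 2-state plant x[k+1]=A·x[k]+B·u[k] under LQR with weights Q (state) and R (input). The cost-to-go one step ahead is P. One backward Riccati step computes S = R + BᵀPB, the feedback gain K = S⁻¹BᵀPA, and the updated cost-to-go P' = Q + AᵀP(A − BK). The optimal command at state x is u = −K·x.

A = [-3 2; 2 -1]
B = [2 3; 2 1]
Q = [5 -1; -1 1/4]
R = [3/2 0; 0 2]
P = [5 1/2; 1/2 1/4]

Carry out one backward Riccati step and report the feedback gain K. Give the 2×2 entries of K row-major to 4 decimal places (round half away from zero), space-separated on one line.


-0.1698 0.1485 -0.7392 0.4801

BᵀP = [11.0000 1.5000; 15.5000 1.7500]
S = R + BᵀPB = [3/2 0; 0 2] + [25.0000 34.5000; 34.5000 48.2500] = [26.5000 34.5000; 34.5000 50.2500]
BᵀPA = [-30.0000 20.5000; -43.0000 29.2500]
K = S⁻¹·BᵀPA = [-0.1698 0.1485; -0.7392 0.4801]
A−BK = [-0.4430 0.2626; 3.0787 -1.7772]
AᵀP(A−BK) = [3.1229 -1.8992; -1.8992 1.1618]
P' = Q + AᵀP(A−BK) = [8.1229 -2.8992; -2.8992 1.4118]
tr(P') = 9.5347


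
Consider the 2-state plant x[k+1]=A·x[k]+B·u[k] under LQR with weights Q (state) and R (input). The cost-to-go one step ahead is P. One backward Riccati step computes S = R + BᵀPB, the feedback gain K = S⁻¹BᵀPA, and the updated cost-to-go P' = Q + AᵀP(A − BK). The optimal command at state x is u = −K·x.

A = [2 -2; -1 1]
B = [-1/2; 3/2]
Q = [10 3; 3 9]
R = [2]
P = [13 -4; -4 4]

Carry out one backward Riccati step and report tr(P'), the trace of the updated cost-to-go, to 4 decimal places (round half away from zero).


55.4444

BᵀP = [-12.5000 8.0000]
S = R + BᵀPB = [2] + [18.2500] = [20.2500]
BᵀPA = [-33.0000 33.0000]
K = S⁻¹·BᵀPA = [-1.6296 1.6296]
A−BK = [1.1852 -1.1852; 1.4444 -1.4444]
AᵀP(A−BK) = [18.2222 -18.2222; -18.2222 18.2222]
P' = Q + AᵀP(A−BK) = [28.2222 -15.2222; -15.2222 27.2222]
tr(P') = 55.4444


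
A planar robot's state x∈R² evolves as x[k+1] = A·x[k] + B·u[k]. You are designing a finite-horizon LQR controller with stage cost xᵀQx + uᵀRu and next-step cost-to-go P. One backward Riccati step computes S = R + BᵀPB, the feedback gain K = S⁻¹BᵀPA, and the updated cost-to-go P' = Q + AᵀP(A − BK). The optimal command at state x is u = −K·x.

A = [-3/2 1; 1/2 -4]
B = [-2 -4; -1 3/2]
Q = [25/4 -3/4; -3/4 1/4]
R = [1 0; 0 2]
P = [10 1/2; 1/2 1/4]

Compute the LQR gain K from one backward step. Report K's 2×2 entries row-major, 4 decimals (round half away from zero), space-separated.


0.1827 0.5618 0.2774 -0.4967

BᵀP = [-20.5000 -1.2500; -39.2500 -1.6250]
S = R + BᵀPB = [1 0; 0 2] + [42.2500 80.1250; 80.1250 154.5625] = [43.2500 80.1250; 80.1250 156.5625]
BᵀPA = [30.1250 -15.5000; 58.0625 -32.7500]
K = S⁻¹·BᵀPA = [0.1827 0.5618; 0.2774 -0.4967]
A−BK = [-0.0252 0.1368; 0.2667 -2.6931]
AᵀP(A−BK) = [0.2046 -0.3347; -0.3347 2.4410]
P' = Q + AᵀP(A−BK) = [6.4546 -1.0847; -1.0847 2.6910]
tr(P') = 9.1457


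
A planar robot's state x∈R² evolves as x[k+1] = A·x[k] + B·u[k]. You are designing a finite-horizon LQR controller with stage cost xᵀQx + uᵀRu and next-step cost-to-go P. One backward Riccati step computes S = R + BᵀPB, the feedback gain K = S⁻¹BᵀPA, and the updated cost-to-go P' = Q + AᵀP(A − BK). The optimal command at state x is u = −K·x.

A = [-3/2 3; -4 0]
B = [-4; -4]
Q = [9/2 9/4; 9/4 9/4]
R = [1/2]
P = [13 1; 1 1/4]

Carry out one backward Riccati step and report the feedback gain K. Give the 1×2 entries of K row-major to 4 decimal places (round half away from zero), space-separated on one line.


BᵀP = [-56.0000 -5.0000]
S = R + BᵀPB = [1/2] + [244.0000] = [244.5000]
BᵀPA = [104.0000 -168.0000]
K = S⁻¹·BᵀPA = [0.4254 -0.6871]
A−BK = [0.2014 0.2515; -2.2986 -2.7485]
AᵀP(A−BK) = [1.0128 0.9601; 0.9601 1.5644]
P' = Q + AᵀP(A−BK) = [5.5128 3.2101; 3.2101 3.8144]
tr(P') = 9.3272

0.4254 -0.6871


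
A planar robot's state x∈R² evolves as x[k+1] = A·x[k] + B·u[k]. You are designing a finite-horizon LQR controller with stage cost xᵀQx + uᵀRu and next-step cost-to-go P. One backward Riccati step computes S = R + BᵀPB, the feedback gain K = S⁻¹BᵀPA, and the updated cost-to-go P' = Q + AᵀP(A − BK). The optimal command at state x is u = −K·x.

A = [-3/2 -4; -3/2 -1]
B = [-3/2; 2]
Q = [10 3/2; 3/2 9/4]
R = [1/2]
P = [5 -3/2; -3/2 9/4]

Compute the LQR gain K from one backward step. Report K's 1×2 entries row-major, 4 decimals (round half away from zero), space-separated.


0.1891 1.1849

BᵀP = [-10.5000 6.7500]
S = R + BᵀPB = [1/2] + [29.2500] = [29.7500]
BᵀPA = [5.6250 35.2500]
K = S⁻¹·BᵀPA = [0.1891 1.1849]
A−BK = [-1.2164 -2.2227; -1.8782 -3.3697]
AᵀP(A−BK) = [8.4989 15.4601; 15.4601 28.4832]
P' = Q + AᵀP(A−BK) = [18.4989 16.9601; 16.9601 30.7332]
tr(P') = 49.2321


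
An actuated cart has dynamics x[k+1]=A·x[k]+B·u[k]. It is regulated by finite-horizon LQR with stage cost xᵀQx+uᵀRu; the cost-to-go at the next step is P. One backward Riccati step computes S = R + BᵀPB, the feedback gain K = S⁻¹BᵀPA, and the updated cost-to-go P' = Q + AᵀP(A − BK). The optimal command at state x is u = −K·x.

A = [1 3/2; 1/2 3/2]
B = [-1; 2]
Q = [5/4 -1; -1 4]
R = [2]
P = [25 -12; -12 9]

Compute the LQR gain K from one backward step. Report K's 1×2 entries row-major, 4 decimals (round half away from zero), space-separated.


BᵀP = [-49.0000 30.0000]
S = R + BᵀPB = [2] + [109.0000] = [111.0000]
BᵀPA = [-34.0000 -28.5000]
K = S⁻¹·BᵀPA = [-0.3063 -0.2568]
A−BK = [0.6937 1.2432; 1.1126 2.0135]
AᵀP(A−BK) = [4.8356 8.5203; 8.5203 15.1824]
P' = Q + AᵀP(A−BK) = [6.0856 7.5203; 7.5203 19.1824]
tr(P') = 25.2680

-0.3063 -0.2568


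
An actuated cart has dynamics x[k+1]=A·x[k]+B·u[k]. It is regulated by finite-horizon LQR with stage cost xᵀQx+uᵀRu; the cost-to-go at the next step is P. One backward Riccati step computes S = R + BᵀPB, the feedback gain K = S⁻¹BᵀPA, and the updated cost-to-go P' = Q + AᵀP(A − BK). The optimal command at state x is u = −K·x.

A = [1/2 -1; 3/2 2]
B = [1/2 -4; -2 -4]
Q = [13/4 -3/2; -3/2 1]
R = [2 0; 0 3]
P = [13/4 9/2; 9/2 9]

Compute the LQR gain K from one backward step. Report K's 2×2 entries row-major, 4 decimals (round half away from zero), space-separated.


-0.2647 -0.6903 -0.2100 -0.0383

BᵀP = [-7.3750 -15.7500; -31.0000 -54.0000]
S = R + BᵀPB = [2 0; 0 3] + [27.8125 92.5000; 92.5000 340.0000] = [29.8125 92.5000; 92.5000 343.0000]
BᵀPA = [-27.3125 -24.1250; -96.5000 -77.0000]
K = S⁻¹·BᵀPA = [-0.2647 -0.6903; -0.2100 -0.0383]
A−BK = [-0.2074 -0.8082; 0.1308 0.4661]
AᵀP(A−BK) = [0.3220 0.5723; 0.5723 1.6452]
P' = Q + AᵀP(A−BK) = [3.5720 -0.9277; -0.9277 2.6452]
tr(P') = 6.2172


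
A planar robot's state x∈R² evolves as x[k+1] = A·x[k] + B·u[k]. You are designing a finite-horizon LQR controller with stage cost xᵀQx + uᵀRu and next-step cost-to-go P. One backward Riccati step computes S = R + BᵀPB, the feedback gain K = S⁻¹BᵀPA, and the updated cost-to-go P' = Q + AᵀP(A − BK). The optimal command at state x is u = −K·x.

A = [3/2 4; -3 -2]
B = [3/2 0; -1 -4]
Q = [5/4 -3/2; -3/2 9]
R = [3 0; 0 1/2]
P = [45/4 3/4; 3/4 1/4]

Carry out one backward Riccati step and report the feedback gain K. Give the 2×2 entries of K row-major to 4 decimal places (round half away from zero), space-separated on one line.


BᵀP = [16.1250 0.8750; -3.0000 -1.0000]
S = R + BᵀPB = [3 0; 0 1/2] + [23.3125 -3.5000; -3.5000 4.0000] = [26.3125 -3.5000; -3.5000 4.5000]
BᵀPA = [21.5625 62.7500; -1.5000 -10.0000]
K = S⁻¹·BᵀPA = [0.8646 2.3303; 0.3391 -0.4098]
A−BK = [0.2031 0.5046; -0.7789 -1.3088]
AᵀP(A−BK) = [2.6785 6.8884; 6.8884 18.6765]
P' = Q + AᵀP(A−BK) = [3.9285 5.3884; 5.3884 27.6765]
tr(P') = 31.6050

0.8646 2.3303 0.3391 -0.4098


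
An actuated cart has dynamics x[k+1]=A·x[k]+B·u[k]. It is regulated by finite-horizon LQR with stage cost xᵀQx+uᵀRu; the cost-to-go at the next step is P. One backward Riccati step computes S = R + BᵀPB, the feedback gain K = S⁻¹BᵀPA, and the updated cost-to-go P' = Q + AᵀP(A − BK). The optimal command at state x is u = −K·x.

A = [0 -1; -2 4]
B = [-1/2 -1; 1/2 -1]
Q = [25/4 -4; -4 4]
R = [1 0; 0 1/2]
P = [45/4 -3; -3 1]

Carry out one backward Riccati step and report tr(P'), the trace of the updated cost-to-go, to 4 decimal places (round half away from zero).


18.8068

BᵀP = [-7.1250 2.0000; -8.2500 2.0000]
S = R + BᵀPB = [1 0; 0 1/2] + [4.5625 5.1250; 5.1250 6.2500] = [5.5625 5.1250; 5.1250 6.7500]
BᵀPA = [-4.0000 15.1250; -4.0000 16.2500]
K = S⁻¹·BᵀPA = [-0.5762 1.6676; -0.1551 1.1413]
A−BK = [-0.4432 0.9751; -1.8670 4.3075]
AᵀP(A−BK) = [1.0748 -2.7645; -2.7645 7.4820]
P' = Q + AᵀP(A−BK) = [7.3248 -6.7645; -6.7645 11.4820]
tr(P') = 18.8068


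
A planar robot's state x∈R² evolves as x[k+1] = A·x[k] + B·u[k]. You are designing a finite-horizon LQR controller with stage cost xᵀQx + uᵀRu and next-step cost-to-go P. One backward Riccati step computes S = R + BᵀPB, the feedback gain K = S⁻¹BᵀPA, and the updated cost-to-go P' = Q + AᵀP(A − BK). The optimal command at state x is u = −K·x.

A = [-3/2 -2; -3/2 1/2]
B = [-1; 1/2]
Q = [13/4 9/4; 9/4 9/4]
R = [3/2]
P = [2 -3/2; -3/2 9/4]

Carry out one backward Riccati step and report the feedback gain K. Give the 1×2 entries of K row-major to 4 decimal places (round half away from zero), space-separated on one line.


0.0337 1.2247

BᵀP = [-2.7500 2.6250]
S = R + BᵀPB = [3/2] + [4.0625] = [5.5625]
BᵀPA = [0.1875 6.8125]
K = S⁻¹·BᵀPA = [0.0337 1.2247]
A−BK = [-1.4663 -0.7753; -1.5169 -0.1124]
AᵀP(A−BK) = [2.8062 0.7079; 0.7079 3.2191]
P' = Q + AᵀP(A−BK) = [6.0562 2.9579; 2.9579 5.4691]
tr(P') = 11.5253


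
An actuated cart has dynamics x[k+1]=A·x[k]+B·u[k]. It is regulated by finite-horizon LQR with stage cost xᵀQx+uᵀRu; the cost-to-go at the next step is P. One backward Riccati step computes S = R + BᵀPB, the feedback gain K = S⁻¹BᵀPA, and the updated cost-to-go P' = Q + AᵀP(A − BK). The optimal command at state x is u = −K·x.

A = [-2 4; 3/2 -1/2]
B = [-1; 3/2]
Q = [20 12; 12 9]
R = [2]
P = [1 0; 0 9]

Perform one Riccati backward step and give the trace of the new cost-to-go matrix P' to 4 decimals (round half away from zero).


45.2366

BᵀP = [-1.0000 13.5000]
S = R + BᵀPB = [2] + [21.2500] = [23.2500]
BᵀPA = [22.2500 -10.7500]
K = S⁻¹·BᵀPA = [0.9570 -0.4624]
A−BK = [-1.0430 3.5376; 0.0645 0.1935]
AᵀP(A−BK) = [2.9570 -4.4624; -4.4624 13.2796]
P' = Q + AᵀP(A−BK) = [22.9570 7.5376; 7.5376 22.2796]
tr(P') = 45.2366


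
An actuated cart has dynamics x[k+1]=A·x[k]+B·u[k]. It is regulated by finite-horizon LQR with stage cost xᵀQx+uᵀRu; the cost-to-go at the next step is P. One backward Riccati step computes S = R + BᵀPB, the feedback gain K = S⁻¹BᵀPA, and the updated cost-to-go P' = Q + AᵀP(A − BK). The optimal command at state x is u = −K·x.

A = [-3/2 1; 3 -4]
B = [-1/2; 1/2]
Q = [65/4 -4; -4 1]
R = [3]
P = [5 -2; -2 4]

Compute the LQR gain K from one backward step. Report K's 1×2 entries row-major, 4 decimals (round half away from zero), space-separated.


BᵀP = [-3.5000 3.0000]
S = R + BᵀPB = [3] + [3.2500] = [6.2500]
BᵀPA = [14.2500 -15.5000]
K = S⁻¹·BᵀPA = [2.2800 -2.4800]
A−BK = [-0.3600 -0.2400; 1.8600 -2.7600]
AᵀP(A−BK) = [32.7600 -38.1600; -38.1600 46.5600]
P' = Q + AᵀP(A−BK) = [49.0100 -42.1600; -42.1600 47.5600]
tr(P') = 96.5700

2.2800 -2.4800


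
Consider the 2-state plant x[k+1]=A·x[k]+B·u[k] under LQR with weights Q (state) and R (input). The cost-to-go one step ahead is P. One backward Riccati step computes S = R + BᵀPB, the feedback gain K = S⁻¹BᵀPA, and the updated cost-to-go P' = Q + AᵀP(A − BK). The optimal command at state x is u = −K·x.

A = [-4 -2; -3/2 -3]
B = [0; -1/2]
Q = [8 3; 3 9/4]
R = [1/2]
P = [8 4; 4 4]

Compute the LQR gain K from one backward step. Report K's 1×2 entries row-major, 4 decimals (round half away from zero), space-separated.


BᵀP = [-2.0000 -2.0000]
S = R + BᵀPB = [1/2] + [1.0000] = [1.5000]
BᵀPA = [11.0000 10.0000]
K = S⁻¹·BᵀPA = [7.3333 6.6667]
A−BK = [-4.0000 -2.0000; 2.1667 0.3333]
AᵀP(A−BK) = [104.3333 68.6667; 68.6667 49.3333]
P' = Q + AᵀP(A−BK) = [112.3333 71.6667; 71.6667 51.5833]
tr(P') = 163.9167

7.3333 6.6667


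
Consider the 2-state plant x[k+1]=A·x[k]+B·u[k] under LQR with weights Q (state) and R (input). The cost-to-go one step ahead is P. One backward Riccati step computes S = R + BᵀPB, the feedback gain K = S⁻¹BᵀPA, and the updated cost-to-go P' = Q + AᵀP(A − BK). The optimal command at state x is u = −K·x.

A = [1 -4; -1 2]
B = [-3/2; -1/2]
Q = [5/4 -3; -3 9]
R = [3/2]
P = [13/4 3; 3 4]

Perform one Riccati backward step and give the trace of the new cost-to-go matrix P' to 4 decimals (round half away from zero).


BᵀP = [-6.3750 -6.5000]
S = R + BᵀPB = [3/2] + [12.8125] = [14.3125]
BᵀPA = [0.1250 12.5000]
K = S⁻¹·BᵀPA = [0.0087 0.8734]
A−BK = [1.0131 -2.6900; -0.9956 2.4367]
AᵀP(A−BK) = [1.2489 -3.1092; -3.1092 9.0830]
P' = Q + AᵀP(A−BK) = [2.4989 -6.1092; -6.1092 18.0830]
tr(P') = 20.5819

20.5819


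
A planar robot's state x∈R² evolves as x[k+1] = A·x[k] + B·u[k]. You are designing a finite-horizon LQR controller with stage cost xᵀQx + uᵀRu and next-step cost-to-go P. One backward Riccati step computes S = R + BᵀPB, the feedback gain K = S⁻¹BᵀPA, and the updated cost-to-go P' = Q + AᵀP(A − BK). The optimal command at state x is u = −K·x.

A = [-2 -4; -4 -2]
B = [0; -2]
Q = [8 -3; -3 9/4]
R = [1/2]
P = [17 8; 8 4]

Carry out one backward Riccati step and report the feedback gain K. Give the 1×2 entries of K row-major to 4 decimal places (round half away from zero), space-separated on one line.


3.8788 4.8485

BᵀP = [-16.0000 -8.0000]
S = R + BᵀPB = [1/2] + [16.0000] = [16.5000]
BᵀPA = [64.0000 80.0000]
K = S⁻¹·BᵀPA = [3.8788 4.8485]
A−BK = [-2.0000 -4.0000; 3.7576 7.6970]
AᵀP(A−BK) = [11.7576 17.6970; 17.6970 28.1212]
P' = Q + AᵀP(A−BK) = [19.7576 14.6970; 14.6970 30.3712]
tr(P') = 50.1288


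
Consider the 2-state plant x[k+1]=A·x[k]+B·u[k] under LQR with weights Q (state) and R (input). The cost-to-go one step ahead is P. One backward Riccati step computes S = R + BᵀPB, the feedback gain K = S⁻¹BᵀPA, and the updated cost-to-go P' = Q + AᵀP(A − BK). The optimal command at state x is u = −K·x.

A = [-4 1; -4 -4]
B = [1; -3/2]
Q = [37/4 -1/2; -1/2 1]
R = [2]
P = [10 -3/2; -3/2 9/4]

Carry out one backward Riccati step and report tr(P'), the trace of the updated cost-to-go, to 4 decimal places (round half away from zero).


129.1399

BᵀP = [12.2500 -4.8750]
S = R + BᵀPB = [2] + [19.5625] = [21.5625]
BᵀPA = [-29.5000 31.7500]
K = S⁻¹·BᵀPA = [-1.3681 1.4725]
A−BK = [-2.6319 -0.4725; -6.0522 -1.7913]
AᵀP(A−BK) = [107.6406 21.4377; 21.4377 11.2493]
P' = Q + AᵀP(A−BK) = [116.8906 20.9377; 20.9377 12.2493]
tr(P') = 129.1399


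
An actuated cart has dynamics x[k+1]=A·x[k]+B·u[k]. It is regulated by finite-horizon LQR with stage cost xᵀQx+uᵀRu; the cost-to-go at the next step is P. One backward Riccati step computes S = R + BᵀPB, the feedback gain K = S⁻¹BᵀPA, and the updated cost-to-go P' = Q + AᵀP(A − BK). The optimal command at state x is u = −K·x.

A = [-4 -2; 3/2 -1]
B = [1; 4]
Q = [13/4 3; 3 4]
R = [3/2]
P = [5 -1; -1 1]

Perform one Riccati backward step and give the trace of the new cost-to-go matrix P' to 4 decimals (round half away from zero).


116.7586

BᵀP = [1.0000 3.0000]
S = R + BᵀPB = [3/2] + [13.0000] = [14.5000]
BᵀPA = [0.5000 -5.0000]
K = S⁻¹·BᵀPA = [0.0345 -0.3448]
A−BK = [-4.0345 -1.6552; 1.3621 0.3793]
AᵀP(A−BK) = [94.2328 37.6724; 37.6724 15.2759]
P' = Q + AᵀP(A−BK) = [97.4828 40.6724; 40.6724 19.2759]
tr(P') = 116.7586


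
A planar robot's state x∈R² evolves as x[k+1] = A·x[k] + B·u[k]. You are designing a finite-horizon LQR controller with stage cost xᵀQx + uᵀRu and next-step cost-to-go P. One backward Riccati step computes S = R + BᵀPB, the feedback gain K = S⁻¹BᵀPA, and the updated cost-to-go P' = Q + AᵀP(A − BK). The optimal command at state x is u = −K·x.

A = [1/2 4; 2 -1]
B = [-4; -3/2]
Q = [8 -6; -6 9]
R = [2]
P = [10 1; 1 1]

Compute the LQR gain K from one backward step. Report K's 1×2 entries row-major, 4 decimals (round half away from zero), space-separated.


-0.1801 -0.9106

BᵀP = [-41.5000 -5.5000]
S = R + BᵀPB = [2] + [174.2500] = [176.2500]
BᵀPA = [-31.7500 -160.5000]
K = S⁻¹·BᵀPA = [-0.1801 -0.9106]
A−BK = [-0.2206 0.3574; 1.7298 -2.3660]
AᵀP(A−BK) = [2.7805 -3.4128; -3.4128 6.8426]
P' = Q + AᵀP(A−BK) = [10.7805 -9.4128; -9.4128 15.8426]
tr(P') = 26.6230


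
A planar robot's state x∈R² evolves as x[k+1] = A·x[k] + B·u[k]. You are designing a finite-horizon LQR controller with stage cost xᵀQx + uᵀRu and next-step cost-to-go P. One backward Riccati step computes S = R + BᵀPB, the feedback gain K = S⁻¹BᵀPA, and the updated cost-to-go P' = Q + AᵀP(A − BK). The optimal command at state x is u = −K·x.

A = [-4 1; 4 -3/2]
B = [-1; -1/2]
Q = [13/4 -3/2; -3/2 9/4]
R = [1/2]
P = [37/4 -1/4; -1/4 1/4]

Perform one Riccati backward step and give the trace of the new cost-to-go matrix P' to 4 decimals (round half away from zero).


BᵀP = [-9.1250 0.1250]
S = R + BᵀPB = [1/2] + [9.0625] = [9.5625]
BᵀPA = [37.0000 -9.3125]
K = S⁻¹·BᵀPA = [3.8693 -0.9739]
A−BK = [-0.1307 0.0261; 5.9346 -1.9869]
AᵀP(A−BK) = [16.8366 -4.9673; -4.9673 1.4935]
P' = Q + AᵀP(A−BK) = [20.0866 -6.4673; -6.4673 3.7435]
tr(P') = 23.8301

23.8301


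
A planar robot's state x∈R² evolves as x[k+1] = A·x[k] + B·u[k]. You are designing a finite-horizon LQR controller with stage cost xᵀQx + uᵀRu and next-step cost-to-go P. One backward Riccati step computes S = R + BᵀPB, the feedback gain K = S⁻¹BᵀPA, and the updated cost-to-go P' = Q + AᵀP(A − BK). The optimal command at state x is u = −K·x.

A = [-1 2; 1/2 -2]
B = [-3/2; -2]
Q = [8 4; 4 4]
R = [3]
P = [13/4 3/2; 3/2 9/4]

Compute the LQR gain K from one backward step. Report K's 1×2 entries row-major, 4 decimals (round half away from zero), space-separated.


BᵀP = [-7.8750 -6.7500]
S = R + BᵀPB = [3] + [25.3125] = [28.3125]
BᵀPA = [4.5000 -2.2500]
K = S⁻¹·BᵀPA = [0.1589 -0.0795]
A−BK = [-0.7616 1.8808; 0.8179 -2.1589]
AᵀP(A−BK) = [1.5973 -3.8924; -3.8924 9.8212]
P' = Q + AᵀP(A−BK) = [9.5973 0.1076; 0.1076 13.8212]
tr(P') = 23.4185

0.1589 -0.0795


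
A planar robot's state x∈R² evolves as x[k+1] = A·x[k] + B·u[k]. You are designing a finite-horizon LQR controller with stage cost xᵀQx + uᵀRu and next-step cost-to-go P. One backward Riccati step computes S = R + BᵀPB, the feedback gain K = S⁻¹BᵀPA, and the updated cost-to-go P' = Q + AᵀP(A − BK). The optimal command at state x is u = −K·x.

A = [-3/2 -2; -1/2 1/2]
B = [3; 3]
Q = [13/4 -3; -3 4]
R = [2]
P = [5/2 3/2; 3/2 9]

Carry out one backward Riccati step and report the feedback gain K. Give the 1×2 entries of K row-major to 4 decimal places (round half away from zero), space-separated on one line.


-0.2547 -0.0623

BᵀP = [12.0000 31.5000]
S = R + BᵀPB = [2] + [130.5000] = [132.5000]
BᵀPA = [-33.7500 -8.2500]
K = S⁻¹·BᵀPA = [-0.2547 -0.0623]
A−BK = [-0.7358 -1.8132; 0.2642 0.6868]
AᵀP(A−BK) = [1.5283 3.5236; 3.5236 8.7363]
P' = Q + AᵀP(A−BK) = [4.7783 0.5236; 0.5236 12.7363]
tr(P') = 17.5146


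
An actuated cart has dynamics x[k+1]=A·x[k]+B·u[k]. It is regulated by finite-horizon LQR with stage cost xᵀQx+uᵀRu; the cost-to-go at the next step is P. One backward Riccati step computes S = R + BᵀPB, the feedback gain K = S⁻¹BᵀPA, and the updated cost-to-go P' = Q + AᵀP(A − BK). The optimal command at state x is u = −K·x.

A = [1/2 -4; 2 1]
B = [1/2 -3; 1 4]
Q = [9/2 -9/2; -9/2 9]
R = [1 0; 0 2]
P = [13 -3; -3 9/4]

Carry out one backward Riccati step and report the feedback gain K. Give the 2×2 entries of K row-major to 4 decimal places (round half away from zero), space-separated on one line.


BᵀP = [3.5000 0.7500; -51.0000 18.0000]
S = R + BᵀPB = [1 0; 0 2] + [2.5000 -7.5000; -7.5000 225.0000] = [3.5000 -7.5000; -7.5000 227.0000]
BᵀPA = [3.2500 -13.2500; 10.5000 222.0000]
K = S⁻¹·BᵀPA = [1.1060 -1.8188; 0.0828 0.9179]
A−BK = [0.1954 -0.3369; 0.5628 -0.8527]
AᵀP(A−BK) = [1.7861 -2.7265; -2.7265 6.3811]
P' = Q + AᵀP(A−BK) = [6.2861 -7.2265; -7.2265 15.3811]
tr(P') = 21.6673

1.1060 -1.8188 0.0828 0.9179


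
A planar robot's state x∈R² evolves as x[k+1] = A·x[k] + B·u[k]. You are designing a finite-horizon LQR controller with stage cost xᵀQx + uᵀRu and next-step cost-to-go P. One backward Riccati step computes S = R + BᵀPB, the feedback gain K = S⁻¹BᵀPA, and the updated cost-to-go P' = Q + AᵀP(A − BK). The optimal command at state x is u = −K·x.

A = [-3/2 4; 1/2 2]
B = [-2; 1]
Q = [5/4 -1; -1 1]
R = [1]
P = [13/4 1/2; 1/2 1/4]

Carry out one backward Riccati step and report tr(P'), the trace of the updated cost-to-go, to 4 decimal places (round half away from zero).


10.7207

BᵀP = [-6.0000 -0.7500]
S = R + BᵀPB = [1] + [11.2500] = [12.2500]
BᵀPA = [8.6250 -25.5000]
K = S⁻¹·BᵀPA = [0.7041 -2.0816]
A−BK = [-0.0918 -0.1633; -0.2041 4.0816]
AᵀP(A−BK) = [0.5523 -1.7959; -1.7959 7.9184]
P' = Q + AᵀP(A−BK) = [1.8023 -2.7959; -2.7959 8.9184]
tr(P') = 10.7207


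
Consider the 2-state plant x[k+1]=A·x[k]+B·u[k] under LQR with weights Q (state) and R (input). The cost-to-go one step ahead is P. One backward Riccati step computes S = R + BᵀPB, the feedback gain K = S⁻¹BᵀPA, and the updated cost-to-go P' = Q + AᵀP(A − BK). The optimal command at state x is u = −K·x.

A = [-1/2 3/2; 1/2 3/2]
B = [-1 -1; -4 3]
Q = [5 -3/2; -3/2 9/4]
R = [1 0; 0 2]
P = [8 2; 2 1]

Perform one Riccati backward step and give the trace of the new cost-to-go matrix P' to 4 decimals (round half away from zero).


8.7376

BᵀP = [-16.0000 -6.0000; -2.0000 1.0000]
S = R + BᵀPB = [1 0; 0 2] + [40.0000 -2.0000; -2.0000 5.0000] = [41.0000 -2.0000; -2.0000 7.0000]
BᵀPA = [5.0000 -33.0000; 1.5000 -1.5000]
K = S⁻¹·BᵀPA = [0.1343 -0.8269; 0.2527 -0.4505]
A−BK = [-0.1131 0.2226; 0.2792 -0.4558]
AᵀP(A−BK) = [0.1996 -0.4399; -0.4399 1.2880]
P' = Q + AᵀP(A−BK) = [5.1996 -1.9399; -1.9399 3.5380]
tr(P') = 8.7376


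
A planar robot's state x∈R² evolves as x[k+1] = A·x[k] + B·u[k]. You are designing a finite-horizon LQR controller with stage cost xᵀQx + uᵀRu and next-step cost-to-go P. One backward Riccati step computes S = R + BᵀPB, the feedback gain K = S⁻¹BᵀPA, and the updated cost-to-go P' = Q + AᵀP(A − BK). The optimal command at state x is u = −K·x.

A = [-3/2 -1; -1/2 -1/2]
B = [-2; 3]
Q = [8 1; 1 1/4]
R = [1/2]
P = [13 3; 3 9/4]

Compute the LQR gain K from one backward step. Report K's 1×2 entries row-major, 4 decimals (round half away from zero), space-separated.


0.6837 0.4524

BᵀP = [-17.0000 0.7500]
S = R + BᵀPB = [1/2] + [36.2500] = [36.7500]
BᵀPA = [25.1250 16.6250]
K = S⁻¹·BᵀPA = [0.6837 0.4524]
A−BK = [-0.1327 -0.0952; -2.5510 -1.8571]
AᵀP(A−BK) = [17.1352 12.4464; 12.4464 9.0417]
P' = Q + AᵀP(A−BK) = [25.1352 13.4464; 13.4464 9.2917]
tr(P') = 34.4269


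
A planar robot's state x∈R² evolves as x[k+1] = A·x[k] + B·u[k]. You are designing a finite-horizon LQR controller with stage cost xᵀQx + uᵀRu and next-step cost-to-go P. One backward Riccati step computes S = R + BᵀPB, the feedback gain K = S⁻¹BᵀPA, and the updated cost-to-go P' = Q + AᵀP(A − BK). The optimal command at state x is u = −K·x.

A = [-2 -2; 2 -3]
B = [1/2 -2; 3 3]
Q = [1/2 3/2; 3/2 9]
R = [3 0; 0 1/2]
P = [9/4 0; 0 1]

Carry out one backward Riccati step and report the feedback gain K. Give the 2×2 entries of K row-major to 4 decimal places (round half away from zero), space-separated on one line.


-0.1706 -1.1139 0.8731 0.4064

BᵀP = [1.1250 3.0000; -4.5000 3.0000]
S = R + BᵀPB = [3 0; 0 1/2] + [9.5625 6.7500; 6.7500 18.0000] = [12.5625 6.7500; 6.7500 18.5000]
BᵀPA = [3.7500 -11.2500; 15.0000 0.0000]
K = S⁻¹·BᵀPA = [-0.1706 -1.1139; 0.8731 0.4064]
A−BK = [-0.1686 -0.6302; -0.1074 -0.8776]
AᵀP(A−BK) = [0.5439 1.0808; 1.0808 5.4686]
P' = Q + AᵀP(A−BK) = [1.0439 2.5808; 2.5808 14.4686]
tr(P') = 15.5125


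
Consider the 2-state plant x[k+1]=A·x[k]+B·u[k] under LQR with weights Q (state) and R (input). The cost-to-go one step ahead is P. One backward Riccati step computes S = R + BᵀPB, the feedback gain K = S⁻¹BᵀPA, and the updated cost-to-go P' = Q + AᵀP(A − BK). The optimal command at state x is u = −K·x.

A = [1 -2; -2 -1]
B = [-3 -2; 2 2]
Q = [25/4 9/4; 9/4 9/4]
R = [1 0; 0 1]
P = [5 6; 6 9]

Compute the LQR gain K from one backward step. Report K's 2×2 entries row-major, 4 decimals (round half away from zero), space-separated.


BᵀP = [-3.0000 0.0000; 2.0000 6.0000]
S = R + BᵀPB = [1 0; 0 1] + [9.0000 6.0000; 6.0000 8.0000] = [10.0000 6.0000; 6.0000 9.0000]
BᵀPA = [-3.0000 6.0000; -10.0000 -10.0000]
K = S⁻¹·BᵀPA = [0.6111 2.1111; -1.5185 -2.5185]
A−BK = [-0.2037 -0.7037; -0.1852 -0.1852]
AᵀP(A−BK) = [3.6481 7.1481; 7.1481 15.1481]
P' = Q + AᵀP(A−BK) = [9.8981 9.3981; 9.3981 17.3981]
tr(P') = 27.2963

0.6111 2.1111 -1.5185 -2.5185


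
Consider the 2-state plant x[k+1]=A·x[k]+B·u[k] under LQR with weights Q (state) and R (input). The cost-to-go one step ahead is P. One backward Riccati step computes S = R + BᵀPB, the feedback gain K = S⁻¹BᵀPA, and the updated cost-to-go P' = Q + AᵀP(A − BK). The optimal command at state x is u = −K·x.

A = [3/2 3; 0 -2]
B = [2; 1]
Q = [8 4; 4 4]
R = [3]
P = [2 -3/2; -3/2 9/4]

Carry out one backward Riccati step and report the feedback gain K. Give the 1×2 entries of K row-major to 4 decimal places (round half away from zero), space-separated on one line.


BᵀP = [2.5000 -0.7500]
S = R + BᵀPB = [3] + [4.2500] = [7.2500]
BᵀPA = [3.7500 9.0000]
K = S⁻¹·BᵀPA = [0.5172 1.2414]
A−BK = [0.4655 0.5172; -0.5172 -3.2414]
AᵀP(A−BK) = [2.5603 8.8448; 8.8448 33.8276]
P' = Q + AᵀP(A−BK) = [10.5603 12.8448; 12.8448 37.8276]
tr(P') = 48.3879

0.5172 1.2414


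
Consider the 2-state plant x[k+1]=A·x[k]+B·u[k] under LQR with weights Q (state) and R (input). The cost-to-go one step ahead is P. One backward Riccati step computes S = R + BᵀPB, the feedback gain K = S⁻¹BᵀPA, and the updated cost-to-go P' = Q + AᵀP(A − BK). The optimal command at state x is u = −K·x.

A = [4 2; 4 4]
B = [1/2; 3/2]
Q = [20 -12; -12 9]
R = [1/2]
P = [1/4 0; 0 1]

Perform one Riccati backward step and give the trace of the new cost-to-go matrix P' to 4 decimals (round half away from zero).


37.0889

BᵀP = [0.1250 1.5000]
S = R + BᵀPB = [1/2] + [2.3125] = [2.8125]
BᵀPA = [6.5000 6.2500]
K = S⁻¹·BᵀPA = [2.3111 2.2222]
A−BK = [2.8444 0.8889; 0.5333 0.6667]
AᵀP(A−BK) = [4.9778 3.5556; 3.5556 3.1111]
P' = Q + AᵀP(A−BK) = [24.9778 -8.4444; -8.4444 12.1111]
tr(P') = 37.0889
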